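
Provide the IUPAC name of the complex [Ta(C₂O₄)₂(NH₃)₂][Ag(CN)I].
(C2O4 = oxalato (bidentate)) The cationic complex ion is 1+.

Both ions are complex: the cation is named first with the plain metal name, the anion second with the -ate form; each ion's ligands are alphabetised independently.
The complex cation is given as 1+; its ligand charges sum to -4, so Ta = +5.
A 1:1 salt means the anion carries the equal and opposite charge, 1−.
Anion: ligand charges sum to -2; for the ion to be 1−, Ag = +1.

diamminedioxalatotantalum(V) cyanoiodoargentate(I)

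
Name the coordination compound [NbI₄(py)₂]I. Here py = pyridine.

The 1 iodide counter-ion carries a total charge of -1, so each complex ion is 1+.
Ligand charges: 2×pyridine (neutral), 4×iodo (-1 each); total -4. So Nb + (-4) = 1+, giving Nb = +5.
Ligands are named alphabetically: iodo before pyridine.

tetraiodobis(pyridine)niobium(V) iodide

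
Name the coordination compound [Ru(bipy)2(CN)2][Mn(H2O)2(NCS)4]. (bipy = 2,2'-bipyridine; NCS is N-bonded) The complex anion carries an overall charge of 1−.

bis(2,2'-bipyridine)dicyanoruthenium(III) diaquatetraisothiocyanatomanganate(III)

Both ions are complex: the cation is named first with the plain metal name, the anion second with the -ate form; each ion's ligands are alphabetised independently.
The complex anion is given as 1−; its ligand charges sum to -4, so Mn = +3.
A 1:1 salt means the cation carries the equal and opposite charge, 1+.
Cation: ligand charges sum to -2; for the ion to be 1+, Ru = +3.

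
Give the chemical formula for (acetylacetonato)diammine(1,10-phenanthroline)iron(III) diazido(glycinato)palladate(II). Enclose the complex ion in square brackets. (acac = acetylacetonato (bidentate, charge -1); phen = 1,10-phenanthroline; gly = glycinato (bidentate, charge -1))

Cation [Fe…]: ligand charges -1, Fe(III) ⇒ ion charge 2+.
Anion [Pd…]: ligand charges -3, Pd(II) ⇒ ion charge 1−.
One 2+ cation requires 2 of the 1− anion.

[Fe(acac)(NH3)2(phen)][Pd(gly)(N3)2]2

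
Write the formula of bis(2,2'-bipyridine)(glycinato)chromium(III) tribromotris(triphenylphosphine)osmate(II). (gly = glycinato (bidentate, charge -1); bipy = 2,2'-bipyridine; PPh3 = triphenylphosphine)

[Cr(bipy)2(gly)][OsBr3(PPh3)3]2

Cation [Cr…]: ligand charges -1, Cr(III) ⇒ ion charge 2+.
Anion [Os…]: ligand charges -3, Os(II) ⇒ ion charge 1−.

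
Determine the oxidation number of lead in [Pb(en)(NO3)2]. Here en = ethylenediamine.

+2

No counter-ion: the bracketed complex is neutral.
Ligand charges: 2×NO3 = -2; 1×en neutral; sum -2.
Pb + (-2) = 0 ⇒ Pb is +2.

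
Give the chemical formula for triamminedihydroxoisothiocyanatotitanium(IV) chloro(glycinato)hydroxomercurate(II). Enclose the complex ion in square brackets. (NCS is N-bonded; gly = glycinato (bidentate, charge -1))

[Ti(NCS)(NH3)3(OH)2][HgCl(gly)(OH)]

Cation [Ti…]: ligand charges -3, Ti(IV) ⇒ ion charge 1+.
Anion [Hg…]: ligand charges -3, Hg(II) ⇒ ion charge 1−.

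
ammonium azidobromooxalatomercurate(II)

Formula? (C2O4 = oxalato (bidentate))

Ligands: 1 azido (N3, -1), 1 oxalato (C2O4, -2), 1 bromo (Br, -1). Ligand charge sum = -4.
Charge balance with ammonium (+1) requires 1 complex ion per 2 ammonium.

(NH4)2[HgBr(C2O4)(N3)]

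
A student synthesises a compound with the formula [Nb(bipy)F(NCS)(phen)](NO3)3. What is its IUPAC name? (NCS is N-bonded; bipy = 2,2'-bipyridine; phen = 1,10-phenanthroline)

(2,2'-bipyridine)fluoroisothiocyanato(1,10-phenanthroline)niobium(V) nitrate

The 3 nitrate counter-ions carry a total charge of -3, so each complex ion is 3+.
Ligand charges: 1×isothiocyanato (-1 each), 1×2,2'-bipyridine (neutral), 1×fluoro (-1 each), 1×1,10-phenanthroline (neutral); total -2. So Nb + (-2) = 3+, giving Nb = +5.
Ligands are named alphabetically: bipyridine before fluoro before isothiocyanato before phenanthroline.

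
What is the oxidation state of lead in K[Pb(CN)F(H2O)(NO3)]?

1 potassium outside the brackets (+1 each) → the complex ion is 1−.
Ligand charges: 1×H2O neutral; 1×CN = -1; 1×NO3 = -1; 1×F = -1; sum -3.
Pb + (-3) = 1− ⇒ Pb is +2.

+2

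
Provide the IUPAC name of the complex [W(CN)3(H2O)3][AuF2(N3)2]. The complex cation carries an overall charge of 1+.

Both ions are complex: the cation is named first with the plain metal name, the anion second with the -ate form; each ion's ligands are alphabetised independently.
The complex cation is given as 1+; its ligand charges sum to -3, so W = +4.
A 1:1 salt means the anion carries the equal and opposite charge, 1−.
Anion: ligand charges sum to -4; for the ion to be 1−, Au = +3.

triaquatricyanotungsten(IV) diazidodifluoroaurate(III)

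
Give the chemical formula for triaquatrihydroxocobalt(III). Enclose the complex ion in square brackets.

Ligands: 3 aqua (H2O, neutral), 3 hydroxo (OH, -1). Ligand charge sum = -3.
With Co in oxidation state +3, the complex ion is [Co...].

[Co(H2O)3(OH)3]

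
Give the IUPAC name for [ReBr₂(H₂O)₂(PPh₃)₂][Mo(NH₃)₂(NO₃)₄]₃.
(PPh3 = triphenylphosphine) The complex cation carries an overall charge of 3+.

diaquadibromobis(triphenylphosphine)rhenium(V) diamminetetranitratomolybdate(III)

Both ions are complex: the cation is named first with the plain metal name, the anion second with the -ate form; each ion's ligands are alphabetised independently.
The complex cation is given as 3+; its ligand charges sum to -2, so Re = +5.
With 3 anions per cation, each anion must be 3/3 = 1−.
Anion: ligand charges sum to -4; for the ion to be 1−, Mo = +3.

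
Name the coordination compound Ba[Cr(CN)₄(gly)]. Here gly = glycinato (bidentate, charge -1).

The 1 barium counter-ion carries a total charge of +2, so each complex ion is 2−.
Ligand charges: 4×cyano (-1 each), 1×glycinato (-1 each); total -5. So Cr + (-5) = 2−, giving Cr = +3.
Ligands are named alphabetically: cyano before glycinato.
The complex ion is anionic, so chromium takes the -ate form chromate(III).

barium tetracyano(glycinato)chromate(III)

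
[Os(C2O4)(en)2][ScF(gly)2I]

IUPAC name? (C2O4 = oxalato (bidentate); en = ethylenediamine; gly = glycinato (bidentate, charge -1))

Both ions are complex: the cation is named first with the plain metal name, the anion second with the -ate form; each ion's ligands are alphabetised independently.
Scandium is always +3 in its complexes; the anion's ligand charges sum to -4, so the complex anion is 1−.
A 1:1 salt means the cation carries the equal and opposite charge, 1+.
Cation: ligand charges sum to -2; for the ion to be 1+, Os = +3.

bis(ethylenediamine)oxalatoosmium(III) fluorobis(glycinato)iodoscandate(III)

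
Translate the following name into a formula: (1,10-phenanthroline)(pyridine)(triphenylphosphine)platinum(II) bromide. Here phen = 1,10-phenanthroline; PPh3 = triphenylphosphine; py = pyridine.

[Pt(phen)(PPh3)(py)]Br2

Ligands: 1 1,10-phenanthroline (phen, neutral), 1 triphenylphosphine (PPh3, neutral), 1 pyridine (py, neutral). Ligand charge sum = 0.
With Pt in oxidation state +2, the complex ion is [Pt...]^2+.
Charge balance with bromide (-1) requires 1 complex ion per 2 bromide.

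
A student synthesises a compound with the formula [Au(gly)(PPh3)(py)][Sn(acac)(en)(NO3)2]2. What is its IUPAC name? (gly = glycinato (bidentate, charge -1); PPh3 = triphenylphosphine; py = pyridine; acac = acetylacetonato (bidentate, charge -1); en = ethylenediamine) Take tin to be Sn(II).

Both ions are complex: the cation is named first with the plain metal name, the anion second with the -ate form; each ion's ligands are alphabetised independently.
Sn is given as +2; the anion's ligand charges sum to -3, so the complex anion is 1−.
With 2 anions per cation, the cation must be 2×1 = 2+.
Cation: ligand charges sum to -1; for the ion to be 2+, Au = +3.

(glycinato)(pyridine)(triphenylphosphine)gold(III) (acetylacetonato)(ethylenediamine)dinitratostannate(II)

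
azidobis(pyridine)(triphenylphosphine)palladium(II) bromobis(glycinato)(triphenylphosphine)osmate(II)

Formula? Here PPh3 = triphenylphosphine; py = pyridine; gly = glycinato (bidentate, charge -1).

Cation [Pd…]: ligand charges -1, Pd(II) ⇒ ion charge 1+.
Anion [Os…]: ligand charges -3, Os(II) ⇒ ion charge 1−.
One 1+ cation balances one 1− anion.

[Pd(N3)(PPh3)(py)2][OsBr(gly)2(PPh3)]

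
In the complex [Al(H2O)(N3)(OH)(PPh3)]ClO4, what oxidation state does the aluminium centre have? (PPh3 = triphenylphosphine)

1 perchlorate outside the brackets (-1 each) → the complex ion is 1+.
Ligand charges: 1×N3 = -1; 1×H2O neutral; 1×PPh3 neutral; 1×OH = -1; sum -2.
Al + (-2) = 1+ ⇒ Al is +3.

+3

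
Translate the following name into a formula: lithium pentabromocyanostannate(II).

Li4[SnBr5(CN)]

Ligands: 5 bromo (Br, -1), 1 cyano (CN, -1). Ligand charge sum = -6.
With Sn in oxidation state +2, the complex ion is [Sn...]^4−.
Charge balance with lithium (+1) requires 1 complex ion per 4 lithium.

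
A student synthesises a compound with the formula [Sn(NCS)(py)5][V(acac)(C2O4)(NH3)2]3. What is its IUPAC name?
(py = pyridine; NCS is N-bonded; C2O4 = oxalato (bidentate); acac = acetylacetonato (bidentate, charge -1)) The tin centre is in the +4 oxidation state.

Both ions are complex: the cation is named first with the plain metal name, the anion second with the -ate form; each ion's ligands are alphabetised independently.
Sn is given as +4; the cation's ligand charges sum to -1, so the complex cation is 3+.
With 3 anions per cation, each anion must be 3/3 = 1−.
Anion: ligand charges sum to -3; for the ion to be 1−, V = +2.

isothiocyanatopentakis(pyridine)tin(IV) (acetylacetonato)diammineoxalatovanadate(II)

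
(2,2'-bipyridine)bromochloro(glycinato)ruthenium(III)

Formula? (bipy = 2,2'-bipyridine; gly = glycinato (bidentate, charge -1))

Ligands: 1 2,2'-bipyridine (bipy, neutral), 1 glycinato (gly, -1), 1 chloro (Cl, -1), 1 bromo (Br, -1). Ligand charge sum = -3.
With Ru in oxidation state +3, the complex ion is [Ru...].

[Ru(bipy)BrCl(gly)]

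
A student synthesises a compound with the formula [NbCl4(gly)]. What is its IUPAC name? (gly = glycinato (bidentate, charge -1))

There is no counter-ion, so the complex is neutral overall.
Ligand charges: 1×glycinato (-1 each), 4×chloro (-1 each); total -5. So Nb + (-5) = 0, giving Nb = +5.
Ligands are named alphabetically: chloro before glycinato.

tetrachloro(glycinato)niobium(V)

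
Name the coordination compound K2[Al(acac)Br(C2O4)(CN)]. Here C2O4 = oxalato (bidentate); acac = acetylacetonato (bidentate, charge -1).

potassium (acetylacetonato)bromocyanooxalatoaluminate(III)

The 2 potassium counter-ions carry a total charge of +2, so each complex ion is 2−.
Ligand charges: 1×oxalato (-2 each), 1×acetylacetonato (-1 each), 1×bromo (-1 each), 1×cyano (-1 each); total -5. So Al + (-5) = 2−, giving Al = +3.
Ligands are named alphabetically: acetylacetonato before bromo before cyano before oxalato.
The complex ion is anionic, so aluminium takes the -ate form aluminate(III).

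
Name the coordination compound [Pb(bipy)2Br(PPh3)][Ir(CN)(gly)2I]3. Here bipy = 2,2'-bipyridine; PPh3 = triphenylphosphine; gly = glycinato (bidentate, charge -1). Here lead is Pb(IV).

bis(2,2'-bipyridine)bromo(triphenylphosphine)lead(IV) cyanobis(glycinato)iodoiridate(III)

Pb is given as +4; the cation's ligand charges sum to -1, so the complex cation is 3+.
With 3 anions per cation, each anion must be 3/3 = 1−.
Anion: ligand charges sum to -4; for the ion to be 1−, Ir = +3.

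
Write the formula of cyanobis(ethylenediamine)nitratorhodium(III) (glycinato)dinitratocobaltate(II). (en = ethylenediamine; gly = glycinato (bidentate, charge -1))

[Rh(CN)(en)2(NO3)][Co(gly)(NO3)2]

Cation [Rh…]: ligand charges -2, Rh(III) ⇒ ion charge 1+.
Anion [Co…]: ligand charges -3, Co(II) ⇒ ion charge 1−.
One 1+ cation balances one 1− anion.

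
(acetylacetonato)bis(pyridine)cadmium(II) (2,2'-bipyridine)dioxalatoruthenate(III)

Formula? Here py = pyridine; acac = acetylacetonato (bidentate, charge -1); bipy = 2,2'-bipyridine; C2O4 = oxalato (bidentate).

[Cd(acac)(py)2][Ru(bipy)(C2O4)2]

Cation [Cd…]: ligand charges -1, Cd(II) ⇒ ion charge 1+.
Anion [Ru…]: ligand charges -4, Ru(III) ⇒ ion charge 1−.
One 1+ cation balances one 1− anion.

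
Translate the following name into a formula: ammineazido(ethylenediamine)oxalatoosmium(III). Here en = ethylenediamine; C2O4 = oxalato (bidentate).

[Os(C2O4)(en)(N3)(NH3)]

Ligands: 1 ethylenediamine (en, neutral), 1 azido (N3, -1), 1 ammine (NH3, neutral), 1 oxalato (C2O4, -2). Ligand charge sum = -3.
With Os in oxidation state +3, the complex ion is [Os...].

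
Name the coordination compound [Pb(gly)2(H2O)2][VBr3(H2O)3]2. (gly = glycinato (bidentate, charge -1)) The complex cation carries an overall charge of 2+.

Both ions are complex: the cation is named first with the plain metal name, the anion second with the -ate form; each ion's ligands are alphabetised independently.
The complex cation is given as 2+; its ligand charges sum to -2, so Pb = +4.
With 2 anions per cation, each anion must be 2/2 = 1−.
Anion: ligand charges sum to -3; for the ion to be 1−, V = +2.

diaquabis(glycinato)lead(IV) triaquatribromovanadate(II)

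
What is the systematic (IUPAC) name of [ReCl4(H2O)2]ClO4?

diaquatetrachlororhenium(V) perchlorate

The 1 perchlorate counter-ion carries a total charge of -1, so each complex ion is 1+.
Ligand charges: 2×aqua (neutral), 4×chloro (-1 each); total -4. So Re + (-4) = 1+, giving Re = +5.
Ligands are named alphabetically: aqua before chloro.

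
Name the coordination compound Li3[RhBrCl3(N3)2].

The 3 lithium counter-ions carry a total charge of +3, so each complex ion is 3−.
Ligand charges: 1×bromo (-1 each), 2×azido (-1 each), 3×chloro (-1 each); total -6. So Rh + (-6) = 3−, giving Rh = +3.
Ligands are named alphabetically: azido before bromo before chloro.
The complex ion is anionic, so rhodium takes the -ate form rhodate(III).

lithium diazidobromotrichlororhodate(III)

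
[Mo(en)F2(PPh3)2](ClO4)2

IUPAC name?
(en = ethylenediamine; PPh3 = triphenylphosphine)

The 2 perchlorate counter-ions carry a total charge of -2, so each complex ion is 2+.
Ligand charges: 2×fluoro (-1 each), 1×ethylenediamine (neutral), 2×triphenylphosphine (neutral); total -2. So Mo + (-2) = 2+, giving Mo = +4.
Ligands are named alphabetically: ethylenediamine before fluoro before triphenylphosphine.

(ethylenediamine)difluorobis(triphenylphosphine)molybdenum(IV) perchlorate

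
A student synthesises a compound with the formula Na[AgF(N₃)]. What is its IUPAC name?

sodium azidofluoroargentate(I)

The 1 sodium counter-ion carries a total charge of +1, so each complex ion is 1−.
Ligand charges: 1×fluoro (-1 each), 1×azido (-1 each); total -2. So Ag + (-2) = 1−, giving Ag = +1.
Ligands are named alphabetically: azido before fluoro.
The complex ion is anionic, so silver takes the -ate form argentate(I).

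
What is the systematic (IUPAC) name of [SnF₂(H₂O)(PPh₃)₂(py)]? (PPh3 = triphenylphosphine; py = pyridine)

aquadifluoro(pyridine)bis(triphenylphosphine)tin(II)

There is no counter-ion, so the complex is neutral overall.
Ligand charges: 1×aqua (neutral), 2×triphenylphosphine (neutral), 2×fluoro (-1 each), 1×pyridine (neutral); total -2. So Sn + (-2) = 0, giving Sn = +2.
Ligands are named alphabetically: aqua before fluoro before pyridine before triphenylphosphine.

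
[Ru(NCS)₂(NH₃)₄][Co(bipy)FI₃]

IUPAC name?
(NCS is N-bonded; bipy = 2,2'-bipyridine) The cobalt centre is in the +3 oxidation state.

tetraamminediisothiocyanatoruthenium(III) (2,2'-bipyridine)fluorotriiodocobaltate(III)

Both ions are complex: the cation is named first with the plain metal name, the anion second with the -ate form; each ion's ligands are alphabetised independently.
Co is given as +3; the anion's ligand charges sum to -4, so the complex anion is 1−.
A 1:1 salt means the cation carries the equal and opposite charge, 1+.
Cation: ligand charges sum to -2; for the ion to be 1+, Ru = +3.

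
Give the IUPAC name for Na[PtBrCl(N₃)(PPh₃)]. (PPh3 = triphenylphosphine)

sodium azidobromochloro(triphenylphosphine)platinate(II)

The 1 sodium counter-ion carries a total charge of +1, so each complex ion is 1−.
Ligand charges: 1×azido (-1 each), 1×triphenylphosphine (neutral), 1×bromo (-1 each), 1×chloro (-1 each); total -3. So Pt + (-3) = 1−, giving Pt = +2.
Ligands are named alphabetically: azido before bromo before chloro before triphenylphosphine.
The complex ion is anionic, so platinum takes the -ate form platinate(II).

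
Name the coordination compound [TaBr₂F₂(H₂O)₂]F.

The 1 fluoride counter-ion carries a total charge of -1, so each complex ion is 1+.
Ligand charges: 2×aqua (neutral), 2×fluoro (-1 each), 2×bromo (-1 each); total -4. So Ta + (-4) = 1+, giving Ta = +5.
Ligands are named alphabetically: aqua before bromo before fluoro.

diaquadibromodifluorotantalum(V) fluoride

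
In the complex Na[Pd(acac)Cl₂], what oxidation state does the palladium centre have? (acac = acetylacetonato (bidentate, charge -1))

1 sodium outside the brackets (+1 each) → the complex ion is 1−.
Ligand charges: 2×Cl = -2; 1×acac = -1; sum -3.
Pd + (-3) = 1− ⇒ Pd is +2.

+2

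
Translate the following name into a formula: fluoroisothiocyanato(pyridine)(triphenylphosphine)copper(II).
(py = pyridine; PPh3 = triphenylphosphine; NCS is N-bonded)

Ligands: 1 pyridine (py, neutral), 1 fluoro (F, -1), 1 triphenylphosphine (PPh3, neutral), 1 isothiocyanato (NCS, -1). Ligand charge sum = -2.
With Cu in oxidation state +2, the complex ion is [Cu...].

[CuF(NCS)(PPh3)(py)]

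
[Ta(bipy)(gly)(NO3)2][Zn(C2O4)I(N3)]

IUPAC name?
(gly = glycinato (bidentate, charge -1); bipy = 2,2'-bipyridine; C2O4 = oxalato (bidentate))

Both ions are complex: the cation is named first with the plain metal name, the anion second with the -ate form; each ion's ligands are alphabetised independently.
Zinc is always +2 in its complexes; the anion's ligand charges sum to -4, so the complex anion is 2−.
A 1:1 salt means the cation carries the equal and opposite charge, 2+.
Cation: ligand charges sum to -3; for the ion to be 2+, Ta = +5.

(2,2'-bipyridine)(glycinato)dinitratotantalum(V) azidoiodooxalatozincate(II)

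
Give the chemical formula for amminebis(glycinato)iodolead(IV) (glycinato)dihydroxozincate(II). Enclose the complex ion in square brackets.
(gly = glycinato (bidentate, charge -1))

Cation [Pb…]: ligand charges -3, Pb(IV) ⇒ ion charge 1+.
Anion [Zn…]: ligand charges -3, Zn(II) ⇒ ion charge 1−.
One 1+ cation balances one 1− anion.

[Pb(gly)2I(NH3)][Zn(gly)(OH)2]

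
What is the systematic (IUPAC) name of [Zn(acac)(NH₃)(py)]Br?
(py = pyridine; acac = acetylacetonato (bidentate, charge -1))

(acetylacetonato)ammine(pyridine)zinc(II) bromide

The 1 bromide counter-ion carries a total charge of -1, so each complex ion is 1+.
Ligand charges: 1×ammine (neutral), 1×pyridine (neutral), 1×acetylacetonato (-1 each); total -1. So Zn + (-1) = 1+, giving Zn = +2.
Ligands are named alphabetically: acetylacetonato before ammine before pyridine.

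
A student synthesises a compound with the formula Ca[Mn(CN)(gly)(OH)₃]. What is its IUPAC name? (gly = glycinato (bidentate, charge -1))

calcium cyano(glycinato)trihydroxomanganate(III)

The 1 calcium counter-ion carries a total charge of +2, so each complex ion is 2−.
Ligand charges: 3×hydroxo (-1 each), 1×glycinato (-1 each), 1×cyano (-1 each); total -5. So Mn + (-5) = 2−, giving Mn = +3.
Ligands are named alphabetically: cyano before glycinato before hydroxo.
The complex ion is anionic, so manganese takes the -ate form manganate(III).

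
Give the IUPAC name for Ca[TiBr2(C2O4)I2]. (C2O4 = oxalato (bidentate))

The 1 calcium counter-ion carries a total charge of +2, so each complex ion is 2−.
Ligand charges: 2×bromo (-1 each), 1×oxalato (-2 each), 2×iodo (-1 each); total -6. So Ti + (-6) = 2−, giving Ti = +4.
The complex ion is anionic, so titanium takes the -ate form titanate(IV).

calcium dibromodiiodooxalatotitanate(IV)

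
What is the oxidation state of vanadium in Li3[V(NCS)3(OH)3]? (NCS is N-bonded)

3 lithium outside the brackets (+1 each) → the complex ion is 3−.
Ligand charges: 3×OH = -3; 3×NCS = -3; sum -6.
V + (-6) = 3− ⇒ V is +3.

+3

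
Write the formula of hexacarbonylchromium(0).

[Cr(CO)6]

Ligands: 6 carbonyl (CO, neutral). Ligand charge sum = 0.
With Cr in oxidation state 0, the complex ion is [Cr...].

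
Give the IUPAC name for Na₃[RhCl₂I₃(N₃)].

The 3 sodium counter-ions carry a total charge of +3, so each complex ion is 3−.
Ligand charges: 3×iodo (-1 each), 2×chloro (-1 each), 1×azido (-1 each); total -6. So Rh + (-6) = 3−, giving Rh = +3.
The complex ion is anionic, so rhodium takes the -ate form rhodate(III).

sodium azidodichlorotriiodorhodate(III)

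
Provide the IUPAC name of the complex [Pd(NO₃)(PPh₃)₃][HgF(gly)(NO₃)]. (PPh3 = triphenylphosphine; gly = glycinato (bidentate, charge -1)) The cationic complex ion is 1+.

nitratotris(triphenylphosphine)palladium(II) fluoro(glycinato)nitratomercurate(II)

Both ions are complex: the cation is named first with the plain metal name, the anion second with the -ate form; each ion's ligands are alphabetised independently.
The complex cation is given as 1+; its ligand charges sum to -1, so Pd = +2.
A 1:1 salt means the anion carries the equal and opposite charge, 1−.
Anion: ligand charges sum to -3; for the ion to be 1−, Hg = +2.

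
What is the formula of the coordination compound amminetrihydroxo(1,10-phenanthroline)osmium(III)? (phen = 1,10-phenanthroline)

[Os(NH3)(OH)3(phen)]

Ligands: 1 ammine (NH3, neutral), 3 hydroxo (OH, -1), 1 1,10-phenanthroline (phen, neutral). Ligand charge sum = -3.
With Os in oxidation state +3, the complex ion is [Os...].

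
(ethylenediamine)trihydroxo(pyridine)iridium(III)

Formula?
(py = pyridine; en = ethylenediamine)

Ligands: 1 pyridine (py, neutral), 3 hydroxo (OH, -1), 1 ethylenediamine (en, neutral). Ligand charge sum = -3.
With Ir in oxidation state +3, the complex ion is [Ir...].

[Ir(en)(OH)3(py)]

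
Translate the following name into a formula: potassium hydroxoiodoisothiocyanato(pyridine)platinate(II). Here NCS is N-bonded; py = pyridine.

K[PtI(NCS)(OH)(py)]

Ligands: 1 isothiocyanato (NCS, -1), 1 hydroxo (OH, -1), 1 iodo (I, -1), 1 pyridine (py, neutral). Ligand charge sum = -3.
With Pt in oxidation state +2, the complex ion is [Pt...]^1−.
Charge balance with potassium (+1) requires 1 complex ion per 1 potassium.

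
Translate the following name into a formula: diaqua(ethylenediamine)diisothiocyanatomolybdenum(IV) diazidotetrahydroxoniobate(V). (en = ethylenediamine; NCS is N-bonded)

[Mo(en)(H2O)2(NCS)2][Nb(N3)2(OH)4]2

Cation [Mo…]: ligand charges -2, Mo(IV) ⇒ ion charge 2+.
Anion [Nb…]: ligand charges -6, Nb(V) ⇒ ion charge 1−.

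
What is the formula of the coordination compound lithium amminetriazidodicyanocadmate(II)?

Ligands: 2 cyano (CN, -1), 3 azido (N3, -1), 1 ammine (NH3, neutral). Ligand charge sum = -5.
Charge balance with lithium (+1) requires 1 complex ion per 3 lithium.

Li3[Cd(CN)2(N3)3(NH3)]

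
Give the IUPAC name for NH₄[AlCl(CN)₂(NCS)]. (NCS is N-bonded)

ammonium chlorodicyanoisothiocyanatoaluminate(III)

The 1 ammonium counter-ion carries a total charge of +1, so each complex ion is 1−.
Ligand charges: 1×isothiocyanato (-1 each), 1×chloro (-1 each), 2×cyano (-1 each); total -4. So Al + (-4) = 1−, giving Al = +3.
Ligands are named alphabetically: chloro before cyano before isothiocyanato.
The complex ion is anionic, so aluminium takes the -ate form aluminate(III).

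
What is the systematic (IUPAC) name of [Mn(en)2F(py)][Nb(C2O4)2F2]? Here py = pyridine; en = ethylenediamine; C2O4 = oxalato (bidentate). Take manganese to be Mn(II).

Mn is given as +2; the cation's ligand charges sum to -1, so the complex cation is 1+.
A 1:1 salt means the anion carries the equal and opposite charge, 1−.
Anion: ligand charges sum to -6; for the ion to be 1−, Nb = +5.

bis(ethylenediamine)fluoro(pyridine)manganese(II) difluorodioxalatoniobate(V)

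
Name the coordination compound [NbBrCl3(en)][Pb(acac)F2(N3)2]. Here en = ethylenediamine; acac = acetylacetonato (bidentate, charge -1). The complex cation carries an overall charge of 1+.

bromotrichloro(ethylenediamine)niobium(V) (acetylacetonato)diazidodifluoroplumbate(IV)

Both ions are complex: the cation is named first with the plain metal name, the anion second with the -ate form; each ion's ligands are alphabetised independently.
The complex cation is given as 1+; its ligand charges sum to -4, so Nb = +5.
A 1:1 salt means the anion carries the equal and opposite charge, 1−.
Anion: ligand charges sum to -5; for the ion to be 1−, Pb = +4.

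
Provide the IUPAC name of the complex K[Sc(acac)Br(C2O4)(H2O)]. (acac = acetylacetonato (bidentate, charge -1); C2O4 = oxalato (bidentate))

potassium (acetylacetonato)aquabromooxalatoscandate(III)

The 1 potassium counter-ion carries a total charge of +1, so each complex ion is 1−.
Ligand charges: 1×acetylacetonato (-1 each), 1×oxalato (-2 each), 1×aqua (neutral), 1×bromo (-1 each); total -4. So Sc + (-4) = 1−, giving Sc = +3.
Ligands are named alphabetically: acetylacetonato before aqua before bromo before oxalato.
The complex ion is anionic, so scandium takes the -ate form scandate(III).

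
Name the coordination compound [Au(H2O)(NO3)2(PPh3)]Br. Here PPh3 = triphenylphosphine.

aquadinitrato(triphenylphosphine)gold(III) bromide

The 1 bromide counter-ion carries a total charge of -1, so each complex ion is 1+.
Ligand charges: 2×nitrato (-1 each), 1×triphenylphosphine (neutral), 1×aqua (neutral); total -2. So Au + (-2) = 1+, giving Au = +3.
Ligands are named alphabetically: aqua before nitrato before triphenylphosphine.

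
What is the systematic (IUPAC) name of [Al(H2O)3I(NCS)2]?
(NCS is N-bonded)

There is no counter-ion, so the complex is neutral overall.
Ligand charges: 1×iodo (-1 each), 2×isothiocyanato (-1 each), 3×aqua (neutral); total -3. So Al + (-3) = 0, giving Al = +3.
Ligands are named alphabetically: aqua before iodo before isothiocyanato.

triaquaiododiisothiocyanatoaluminium(III)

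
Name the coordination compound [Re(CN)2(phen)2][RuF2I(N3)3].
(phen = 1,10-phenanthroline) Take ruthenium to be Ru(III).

dicyanobis(1,10-phenanthroline)rhenium(V) triazidodifluoroiodoruthenate(III)

Both ions are complex: the cation is named first with the plain metal name, the anion second with the -ate form; each ion's ligands are alphabetised independently.
Ru is given as +3; the anion's ligand charges sum to -6, so the complex anion is 3−.
A 1:1 salt means the cation carries the equal and opposite charge, 3+.
Cation: ligand charges sum to -2; for the ion to be 3+, Re = +5.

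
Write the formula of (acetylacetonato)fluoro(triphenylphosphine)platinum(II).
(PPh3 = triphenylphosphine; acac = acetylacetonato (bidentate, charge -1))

[Pt(acac)F(PPh3)]

Ligands: 1 triphenylphosphine (PPh3, neutral), 1 fluoro (F, -1), 1 acetylacetonato (acac, -1). Ligand charge sum = -2.
With Pt in oxidation state +2, the complex ion is [Pt...].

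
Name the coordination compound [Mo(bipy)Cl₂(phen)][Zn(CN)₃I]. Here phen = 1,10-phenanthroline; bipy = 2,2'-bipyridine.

Zinc is always +2 in its complexes; the anion's ligand charges sum to -4, so the complex anion is 2−.
A 1:1 salt means the cation carries the equal and opposite charge, 2+.
Cation: ligand charges sum to -2; for the ion to be 2+, Mo = +4.

(2,2'-bipyridine)dichloro(1,10-phenanthroline)molybdenum(IV) tricyanoiodozincate(II)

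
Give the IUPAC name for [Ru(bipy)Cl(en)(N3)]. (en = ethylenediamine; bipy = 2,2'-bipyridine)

There is no counter-ion, so the complex is neutral overall.
Ligand charges: 1×azido (-1 each), 1×ethylenediamine (neutral), 1×chloro (-1 each), 1×2,2'-bipyridine (neutral); total -2. So Ru + (-2) = 0, giving Ru = +2.
Ligands are named alphabetically: azido before bipyridine before chloro before ethylenediamine.

azido(2,2'-bipyridine)chloro(ethylenediamine)ruthenium(II)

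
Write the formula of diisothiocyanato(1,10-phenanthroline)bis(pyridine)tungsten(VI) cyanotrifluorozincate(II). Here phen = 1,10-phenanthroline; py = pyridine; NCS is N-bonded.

Cation [W…]: ligand charges -2, W(VI) ⇒ ion charge 4+.
Anion [Zn…]: ligand charges -4, Zn(II) ⇒ ion charge 2−.

[W(NCS)2(phen)(py)2][Zn(CN)F3]2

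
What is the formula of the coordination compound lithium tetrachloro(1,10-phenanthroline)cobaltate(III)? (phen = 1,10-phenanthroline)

Li[CoCl4(phen)]

Ligands: 4 chloro (Cl, -1), 1 1,10-phenanthroline (phen, neutral). Ligand charge sum = -4.
With Co in oxidation state +3, the complex ion is [Co...]^1−.
Charge balance with lithium (+1) requires 1 complex ion per 1 lithium.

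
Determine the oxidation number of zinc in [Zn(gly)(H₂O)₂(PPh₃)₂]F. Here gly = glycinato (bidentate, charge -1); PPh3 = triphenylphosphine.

+2

1 fluoride outside the brackets (-1 each) → the complex ion is 1+.
Ligand charges: 2×H2O neutral; 1×gly = -1; 2×PPh3 neutral; sum -1.
Zn + (-1) = 1+ ⇒ Zn is +2.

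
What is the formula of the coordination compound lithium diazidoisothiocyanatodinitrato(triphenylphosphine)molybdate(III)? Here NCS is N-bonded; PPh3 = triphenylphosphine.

Ligands: 1 isothiocyanato (NCS, -1), 1 triphenylphosphine (PPh3, neutral), 2 nitrato (NO3, -1), 2 azido (N3, -1). Ligand charge sum = -5.
Charge balance with lithium (+1) requires 1 complex ion per 2 lithium.

Li2[Mo(N3)2(NCS)(NO3)2(PPh3)]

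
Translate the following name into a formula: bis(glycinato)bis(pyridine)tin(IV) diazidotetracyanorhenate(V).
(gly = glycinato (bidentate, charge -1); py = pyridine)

Cation [Sn…]: ligand charges -2, Sn(IV) ⇒ ion charge 2+.
Anion [Re…]: ligand charges -6, Re(V) ⇒ ion charge 1−.
One 2+ cation requires 2 of the 1− anion.

[Sn(gly)2(py)2][Re(CN)4(N3)2]2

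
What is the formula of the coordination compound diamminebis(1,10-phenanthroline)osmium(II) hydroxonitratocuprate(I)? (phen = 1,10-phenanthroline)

Cation [Os…]: ligand charges 0, Os(II) ⇒ ion charge 2+.
Anion [Cu…]: ligand charges -2, Cu(I) ⇒ ion charge 1−.
One 2+ cation requires 2 of the 1− anion.

[Os(NH3)2(phen)2][Cu(NO3)(OH)]2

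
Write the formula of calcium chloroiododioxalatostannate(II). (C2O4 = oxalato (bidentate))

Ca2[Sn(C2O4)2ClI]

Ligands: 1 chloro (Cl, -1), 1 iodo (I, -1), 2 oxalato (C2O4, -2). Ligand charge sum = -6.
Charge balance with calcium (+2) requires 1 complex ion per 2 calcium.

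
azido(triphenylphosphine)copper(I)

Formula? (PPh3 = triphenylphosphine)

Ligands: 1 triphenylphosphine (PPh3, neutral), 1 azido (N3, -1). Ligand charge sum = -1.
With Cu in oxidation state +1, the complex ion is [Cu...].

[Cu(N3)(PPh3)]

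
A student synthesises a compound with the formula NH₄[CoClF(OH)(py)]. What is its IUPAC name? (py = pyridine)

The 1 ammonium counter-ion carries a total charge of +1, so each complex ion is 1−.
Ligand charges: 1×chloro (-1 each), 1×fluoro (-1 each), 1×hydroxo (-1 each), 1×pyridine (neutral); total -3. So Co + (-3) = 1−, giving Co = +2.
The complex ion is anionic, so cobalt takes the -ate form cobaltate(II).

ammonium chlorofluorohydroxo(pyridine)cobaltate(II)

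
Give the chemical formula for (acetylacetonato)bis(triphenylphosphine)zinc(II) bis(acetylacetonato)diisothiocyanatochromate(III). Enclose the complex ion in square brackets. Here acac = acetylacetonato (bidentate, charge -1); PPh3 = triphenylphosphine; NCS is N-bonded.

[Zn(acac)(PPh3)2][Cr(acac)2(NCS)2]

Cation [Zn…]: ligand charges -1, Zn(II) ⇒ ion charge 1+.
Anion [Cr…]: ligand charges -4, Cr(III) ⇒ ion charge 1−.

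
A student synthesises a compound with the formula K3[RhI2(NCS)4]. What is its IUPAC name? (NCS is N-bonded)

The 3 potassium counter-ions carry a total charge of +3, so each complex ion is 3−.
Ligand charges: 4×isothiocyanato (-1 each), 2×iodo (-1 each); total -6. So Rh + (-6) = 3−, giving Rh = +3.
The complex ion is anionic, so rhodium takes the -ate form rhodate(III).

potassium diiodotetraisothiocyanatorhodate(III)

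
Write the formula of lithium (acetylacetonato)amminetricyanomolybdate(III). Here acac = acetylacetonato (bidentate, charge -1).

Ligands: 1 ammine (NH3, neutral), 1 acetylacetonato (acac, -1), 3 cyano (CN, -1). Ligand charge sum = -4.
With Mo in oxidation state +3, the complex ion is [Mo...]^1−.
Charge balance with lithium (+1) requires 1 complex ion per 1 lithium.

Li[Mo(acac)(CN)3(NH3)]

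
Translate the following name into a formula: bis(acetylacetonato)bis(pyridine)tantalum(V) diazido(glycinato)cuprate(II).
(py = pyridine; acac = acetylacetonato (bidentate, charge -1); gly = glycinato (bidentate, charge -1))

[Ta(acac)2(py)2][Cu(gly)(N3)2]3

Cation [Ta…]: ligand charges -2, Ta(V) ⇒ ion charge 3+.
Anion [Cu…]: ligand charges -3, Cu(II) ⇒ ion charge 1−.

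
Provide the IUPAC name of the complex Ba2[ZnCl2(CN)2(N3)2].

barium diazidodichlorodicyanozincate(II)

The 2 barium counter-ions carry a total charge of +4, so each complex ion is 4−.
Ligand charges: 2×azido (-1 each), 2×cyano (-1 each), 2×chloro (-1 each); total -6. So Zn + (-6) = 4−, giving Zn = +2.
The complex ion is anionic, so zinc takes the -ate form zincate(II).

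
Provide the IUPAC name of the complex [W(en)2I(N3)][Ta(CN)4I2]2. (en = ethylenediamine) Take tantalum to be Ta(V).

azidobis(ethylenediamine)iodotungsten(IV) tetracyanodiiodotantalate(V)

Both ions are complex: the cation is named first with the plain metal name, the anion second with the -ate form; each ion's ligands are alphabetised independently.
Ta is given as +5; the anion's ligand charges sum to -6, so the complex anion is 1−.
With 2 anions per cation, the cation must be 2×1 = 2+.
Cation: ligand charges sum to -2; for the ion to be 2+, W = +4.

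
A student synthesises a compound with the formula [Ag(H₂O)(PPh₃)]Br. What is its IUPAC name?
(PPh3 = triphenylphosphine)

The 1 bromide counter-ion carries a total charge of -1, so each complex ion is 1+.
Ligand charges: 1×triphenylphosphine (neutral), 1×aqua (neutral); total 0. So Ag + (0) = 1+, giving Ag = +1.
Ligands are named alphabetically: aqua before triphenylphosphine.

aqua(triphenylphosphine)silver(I) bromide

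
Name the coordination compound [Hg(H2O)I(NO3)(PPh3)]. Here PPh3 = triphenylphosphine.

aquaiodonitrato(triphenylphosphine)mercury(II)

There is no counter-ion, so the complex is neutral overall.
Ligand charges: 1×iodo (-1 each), 1×aqua (neutral), 1×nitrato (-1 each), 1×triphenylphosphine (neutral); total -2. So Hg + (-2) = 0, giving Hg = +2.
Ligands are named alphabetically: aqua before iodo before nitrato before triphenylphosphine.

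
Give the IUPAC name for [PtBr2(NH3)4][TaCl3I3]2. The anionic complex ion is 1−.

tetraamminedibromoplatinum(IV) trichlorotriiodotantalate(V)

Both ions are complex: the cation is named first with the plain metal name, the anion second with the -ate form; each ion's ligands are alphabetised independently.
The complex anion is given as 1−; its ligand charges sum to -6, so Ta = +5.
With 2 anions per cation, the cation must be 2×1 = 2+.
Cation: ligand charges sum to -2; for the ion to be 2+, Pt = +4.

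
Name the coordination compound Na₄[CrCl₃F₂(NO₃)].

sodium trichlorodifluoronitratochromate(II)

The 4 sodium counter-ions carry a total charge of +4, so each complex ion is 4−.
Ligand charges: 2×fluoro (-1 each), 3×chloro (-1 each), 1×nitrato (-1 each); total -6. So Cr + (-6) = 4−, giving Cr = +2.
The complex ion is anionic, so chromium takes the -ate form chromate(II).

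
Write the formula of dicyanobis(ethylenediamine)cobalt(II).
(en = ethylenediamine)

Ligands: 2 cyano (CN, -1), 2 ethylenediamine (en, neutral). Ligand charge sum = -2.
With Co in oxidation state +2, the complex ion is [Co...].

[Co(CN)2(en)2]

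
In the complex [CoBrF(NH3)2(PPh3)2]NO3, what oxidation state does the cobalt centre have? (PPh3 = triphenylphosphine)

1 nitrate outside the brackets (-1 each) → the complex ion is 1+.
Ligand charges: 2×NH3 neutral; 2×PPh3 neutral; 1×F = -1; 1×Br = -1; sum -2.
Co + (-2) = 1+ ⇒ Co is +3.

+3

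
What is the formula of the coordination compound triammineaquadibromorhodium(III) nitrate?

[RhBr2(H2O)(NH3)3]NO3

Ligands: 3 ammine (NH3, neutral), 2 bromo (Br, -1), 1 aqua (H2O, neutral). Ligand charge sum = -2.
With Rh in oxidation state +3, the complex ion is [Rh...]^1+.
Charge balance with nitrate (-1) requires 1 complex ion per 1 nitrate.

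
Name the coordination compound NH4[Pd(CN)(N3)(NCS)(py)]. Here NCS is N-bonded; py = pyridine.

The 1 ammonium counter-ion carries a total charge of +1, so each complex ion is 1−.
Ligand charges: 1×cyano (-1 each), 1×isothiocyanato (-1 each), 1×azido (-1 each), 1×pyridine (neutral); total -3. So Pd + (-3) = 1−, giving Pd = +2.
The complex ion is anionic, so palladium takes the -ate form palladate(II).

ammonium azidocyanoisothiocyanato(pyridine)palladate(II)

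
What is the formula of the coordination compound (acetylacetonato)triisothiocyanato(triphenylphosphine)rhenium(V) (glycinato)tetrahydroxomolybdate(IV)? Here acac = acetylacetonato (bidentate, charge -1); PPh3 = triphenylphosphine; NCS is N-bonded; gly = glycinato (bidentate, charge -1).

[Re(acac)(NCS)3(PPh3)][Mo(gly)(OH)4]

Cation [Re…]: ligand charges -4, Re(V) ⇒ ion charge 1+.
Anion [Mo…]: ligand charges -5, Mo(IV) ⇒ ion charge 1−.
One 1+ cation balances one 1− anion.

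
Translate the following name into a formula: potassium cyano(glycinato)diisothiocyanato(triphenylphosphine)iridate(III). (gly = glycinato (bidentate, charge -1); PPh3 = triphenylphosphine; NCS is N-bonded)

Ligands: 1 cyano (CN, -1), 1 glycinato (gly, -1), 1 triphenylphosphine (PPh3, neutral), 2 isothiocyanato (NCS, -1). Ligand charge sum = -4.
Charge balance with potassium (+1) requires 1 complex ion per 1 potassium.

K[Ir(CN)(gly)(NCS)2(PPh3)]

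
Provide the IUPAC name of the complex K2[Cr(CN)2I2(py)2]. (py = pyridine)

potassium dicyanodiiodobis(pyridine)chromate(II)

The 2 potassium counter-ions carry a total charge of +2, so each complex ion is 2−.
Ligand charges: 2×pyridine (neutral), 2×iodo (-1 each), 2×cyano (-1 each); total -4. So Cr + (-4) = 2−, giving Cr = +2.
Ligands are named alphabetically: cyano before iodo before pyridine.
The complex ion is anionic, so chromium takes the -ate form chromate(II).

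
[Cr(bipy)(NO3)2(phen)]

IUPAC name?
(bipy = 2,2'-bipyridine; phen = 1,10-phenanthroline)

(2,2'-bipyridine)dinitrato(1,10-phenanthroline)chromium(II)

There is no counter-ion, so the complex is neutral overall.
Ligand charges: 1×2,2'-bipyridine (neutral), 2×nitrato (-1 each), 1×1,10-phenanthroline (neutral); total -2. So Cr + (-2) = 0, giving Cr = +2.
Ligands are named alphabetically: bipyridine before nitrato before phenanthroline.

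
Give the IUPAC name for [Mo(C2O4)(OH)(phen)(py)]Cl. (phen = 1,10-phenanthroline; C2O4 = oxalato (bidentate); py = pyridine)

The 1 chloride counter-ion carries a total charge of -1, so each complex ion is 1+.
Ligand charges: 1×1,10-phenanthroline (neutral), 1×hydroxo (-1 each), 1×oxalato (-2 each), 1×pyridine (neutral); total -3. So Mo + (-3) = 1+, giving Mo = +4.
Ligands are named alphabetically: hydroxo before oxalato before phenanthroline before pyridine.

hydroxooxalato(1,10-phenanthroline)(pyridine)molybdenum(IV) chloride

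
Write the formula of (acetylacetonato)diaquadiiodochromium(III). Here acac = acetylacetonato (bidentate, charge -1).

Ligands: 1 acetylacetonato (acac, -1), 2 aqua (H2O, neutral), 2 iodo (I, -1). Ligand charge sum = -3.
With Cr in oxidation state +3, the complex ion is [Cr...].

[Cr(acac)(H2O)2I2]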